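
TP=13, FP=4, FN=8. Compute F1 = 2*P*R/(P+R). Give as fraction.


F1 = 2 * P * R / (P + R)
P = TP/(TP+FP) = 13/17 = 13/17
R = TP/(TP+FN) = 13/21 = 13/21
2 * P * R = 2 * 13/17 * 13/21 = 338/357
P + R = 13/17 + 13/21 = 494/357
F1 = 338/357 / 494/357 = 13/19

13/19


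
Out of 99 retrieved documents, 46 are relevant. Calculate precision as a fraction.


Precision = relevant_retrieved / total_retrieved
= 46 / 99
= 46 / (46 + 53)
= 46/99

46/99


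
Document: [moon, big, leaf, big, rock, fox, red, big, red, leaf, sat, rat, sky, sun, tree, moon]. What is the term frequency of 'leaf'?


Document has 16 words
Scanning for 'leaf':
Found at positions: [2, 9]
Count = 2

2


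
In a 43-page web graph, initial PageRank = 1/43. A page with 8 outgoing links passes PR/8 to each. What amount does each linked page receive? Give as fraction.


Initial PR = 1/43 = 1/43
Outlinks = 8
Contribution per link = PR / outlinks
= 1/43 / 8
= 1/344

1/344


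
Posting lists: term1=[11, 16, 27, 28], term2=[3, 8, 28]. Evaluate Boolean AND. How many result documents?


Boolean AND: find intersection of posting lists
term1 docs: [11, 16, 27, 28]
term2 docs: [3, 8, 28]
Intersection: [28]
|intersection| = 1

1


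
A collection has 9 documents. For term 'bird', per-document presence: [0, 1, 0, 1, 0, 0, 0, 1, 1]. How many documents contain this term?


Checking each document for 'bird':
Doc 1: absent
Doc 2: present
Doc 3: absent
Doc 4: present
Doc 5: absent
Doc 6: absent
Doc 7: absent
Doc 8: present
Doc 9: present
df = sum of presences = 0 + 1 + 0 + 1 + 0 + 0 + 0 + 1 + 1 = 4

4


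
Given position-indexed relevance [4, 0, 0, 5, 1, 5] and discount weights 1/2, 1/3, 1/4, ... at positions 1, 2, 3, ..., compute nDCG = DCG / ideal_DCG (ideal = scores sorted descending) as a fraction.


Position discount weights w_i = 1/(i+1) for i=1..6:
Weights = [1/2, 1/3, 1/4, 1/5, 1/6, 1/7]
Actual relevance: [4, 0, 0, 5, 1, 5]
DCG = 4/2 + 0/3 + 0/4 + 5/5 + 1/6 + 5/7 = 163/42
Ideal relevance (sorted desc): [5, 5, 4, 1, 0, 0]
Ideal DCG = 5/2 + 5/3 + 4/4 + 1/5 + 0/6 + 0/7 = 161/30
nDCG = DCG / ideal_DCG = 163/42 / 161/30 = 815/1127

815/1127


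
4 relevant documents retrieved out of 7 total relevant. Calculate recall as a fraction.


Recall = retrieved_relevant / total_relevant
= 4 / 7
= 4 / (4 + 3)
= 4/7

4/7


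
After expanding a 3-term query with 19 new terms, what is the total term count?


Original terms: 3
Expansion terms: 19
Total = 3 + 19 = 22

22


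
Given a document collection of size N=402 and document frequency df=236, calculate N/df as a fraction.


IDF ratio = N / df
= 402 / 236
= 201/118

201/118


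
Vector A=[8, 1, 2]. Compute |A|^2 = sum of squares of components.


|A|^2 = sum of squared components
A[0]^2 = 8^2 = 64
A[1]^2 = 1^2 = 1
A[2]^2 = 2^2 = 4
Sum = 64 + 1 + 4 = 69

69


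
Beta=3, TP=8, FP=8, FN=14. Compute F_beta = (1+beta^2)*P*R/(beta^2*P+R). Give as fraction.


P = TP/(TP+FP) = 8/16 = 1/2
R = TP/(TP+FN) = 8/22 = 4/11
beta^2 = 3^2 = 9
(1 + beta^2) = 10
Numerator = (1+beta^2)*P*R = 20/11
Denominator = beta^2*P + R = 9/2 + 4/11 = 107/22
F_beta = 40/107

40/107


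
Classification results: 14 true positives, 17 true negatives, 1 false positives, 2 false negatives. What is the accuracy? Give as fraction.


Accuracy = (TP + TN) / (TP + TN + FP + FN)
TP + TN = 14 + 17 = 31
Total = 14 + 17 + 1 + 2 = 34
Accuracy = 31 / 34 = 31/34

31/34


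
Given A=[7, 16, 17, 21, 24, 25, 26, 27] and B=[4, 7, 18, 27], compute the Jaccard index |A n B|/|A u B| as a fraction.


A intersect B = [7, 27]
|A intersect B| = 2
A union B = [4, 7, 16, 17, 18, 21, 24, 25, 26, 27]
|A union B| = 10
Jaccard = 2/10 = 1/5

1/5


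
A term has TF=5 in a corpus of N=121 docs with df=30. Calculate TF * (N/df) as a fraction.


TF * (N/df)
= 5 * (121/30)
= 5 * 121/30
= 121/6

121/6


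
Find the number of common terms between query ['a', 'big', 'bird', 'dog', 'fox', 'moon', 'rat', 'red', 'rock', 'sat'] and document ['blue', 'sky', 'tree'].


Query terms: ['a', 'big', 'bird', 'dog', 'fox', 'moon', 'rat', 'red', 'rock', 'sat']
Document terms: ['blue', 'sky', 'tree']
Common terms: []
Overlap count = 0

0


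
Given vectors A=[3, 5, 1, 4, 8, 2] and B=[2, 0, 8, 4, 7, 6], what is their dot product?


Dot product = sum of element-wise products
A[0]*B[0] = 3*2 = 6
A[1]*B[1] = 5*0 = 0
A[2]*B[2] = 1*8 = 8
A[3]*B[3] = 4*4 = 16
A[4]*B[4] = 8*7 = 56
A[5]*B[5] = 2*6 = 12
Sum = 6 + 0 + 8 + 16 + 56 + 12 = 98

98


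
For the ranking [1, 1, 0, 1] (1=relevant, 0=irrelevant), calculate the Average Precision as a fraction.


Computing P@k for each relevant position:
Position 1: relevant, P@1 = 1/1 = 1
Position 2: relevant, P@2 = 2/2 = 1
Position 3: not relevant
Position 4: relevant, P@4 = 3/4 = 3/4
Sum of P@k = 1 + 1 + 3/4 = 11/4
AP = 11/4 / 3 = 11/12

11/12


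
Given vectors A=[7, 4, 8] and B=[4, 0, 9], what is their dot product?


Dot product = sum of element-wise products
A[0]*B[0] = 7*4 = 28
A[1]*B[1] = 4*0 = 0
A[2]*B[2] = 8*9 = 72
Sum = 28 + 0 + 72 = 100

100


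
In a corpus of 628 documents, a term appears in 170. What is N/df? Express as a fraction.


IDF ratio = N / df
= 628 / 170
= 314/85

314/85


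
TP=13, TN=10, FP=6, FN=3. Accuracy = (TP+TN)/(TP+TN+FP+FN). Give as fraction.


Accuracy = (TP + TN) / (TP + TN + FP + FN)
TP + TN = 13 + 10 = 23
Total = 13 + 10 + 6 + 3 = 32
Accuracy = 23 / 32 = 23/32

23/32


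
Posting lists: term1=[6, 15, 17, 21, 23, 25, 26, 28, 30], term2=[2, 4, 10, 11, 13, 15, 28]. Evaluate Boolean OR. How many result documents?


Boolean OR: find union of posting lists
term1 docs: [6, 15, 17, 21, 23, 25, 26, 28, 30]
term2 docs: [2, 4, 10, 11, 13, 15, 28]
Union: [2, 4, 6, 10, 11, 13, 15, 17, 21, 23, 25, 26, 28, 30]
|union| = 14

14


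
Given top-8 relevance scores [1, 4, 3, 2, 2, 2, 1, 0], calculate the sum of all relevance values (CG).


Cumulative Gain = sum of relevance scores
Position 1: rel=1, running sum=1
Position 2: rel=4, running sum=5
Position 3: rel=3, running sum=8
Position 4: rel=2, running sum=10
Position 5: rel=2, running sum=12
Position 6: rel=2, running sum=14
Position 7: rel=1, running sum=15
Position 8: rel=0, running sum=15
CG = 15

15


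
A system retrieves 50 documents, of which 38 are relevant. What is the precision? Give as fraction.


Precision = relevant_retrieved / total_retrieved
= 38 / 50
= 38 / (38 + 12)
= 19/25

19/25


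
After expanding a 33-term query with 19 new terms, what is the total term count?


Original terms: 33
Expansion terms: 19
Total = 33 + 19 = 52

52


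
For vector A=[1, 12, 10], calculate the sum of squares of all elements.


|A|^2 = sum of squared components
A[0]^2 = 1^2 = 1
A[1]^2 = 12^2 = 144
A[2]^2 = 10^2 = 100
Sum = 1 + 144 + 100 = 245

245


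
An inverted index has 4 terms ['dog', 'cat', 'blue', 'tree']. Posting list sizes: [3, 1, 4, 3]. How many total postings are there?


Summing posting list sizes:
'dog': 3 postings
'cat': 1 postings
'blue': 4 postings
'tree': 3 postings
Total = 3 + 1 + 4 + 3 = 11

11


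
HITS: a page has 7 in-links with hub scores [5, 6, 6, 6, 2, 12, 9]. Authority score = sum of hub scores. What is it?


Authority = sum of hub scores of in-linkers
In-link 1: hub score = 5
In-link 2: hub score = 6
In-link 3: hub score = 6
In-link 4: hub score = 6
In-link 5: hub score = 2
In-link 6: hub score = 12
In-link 7: hub score = 9
Authority = 5 + 6 + 6 + 6 + 2 + 12 + 9 = 46

46


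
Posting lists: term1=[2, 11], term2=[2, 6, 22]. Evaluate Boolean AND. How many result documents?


Boolean AND: find intersection of posting lists
term1 docs: [2, 11]
term2 docs: [2, 6, 22]
Intersection: [2]
|intersection| = 1

1


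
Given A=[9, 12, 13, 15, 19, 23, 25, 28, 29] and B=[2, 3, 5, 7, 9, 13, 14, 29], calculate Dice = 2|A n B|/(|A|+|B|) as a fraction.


A intersect B = [9, 13, 29]
|A intersect B| = 3
|A| = 9, |B| = 8
Dice = 2*3 / (9+8)
= 6 / 17 = 6/17

6/17


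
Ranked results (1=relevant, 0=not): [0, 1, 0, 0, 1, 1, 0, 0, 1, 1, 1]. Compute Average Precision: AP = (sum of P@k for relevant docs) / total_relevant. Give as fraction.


Computing P@k for each relevant position:
Position 1: not relevant
Position 2: relevant, P@2 = 1/2 = 1/2
Position 3: not relevant
Position 4: not relevant
Position 5: relevant, P@5 = 2/5 = 2/5
Position 6: relevant, P@6 = 3/6 = 1/2
Position 7: not relevant
Position 8: not relevant
Position 9: relevant, P@9 = 4/9 = 4/9
Position 10: relevant, P@10 = 5/10 = 1/2
Position 11: relevant, P@11 = 6/11 = 6/11
Sum of P@k = 1/2 + 2/5 + 1/2 + 4/9 + 1/2 + 6/11 = 2861/990
AP = 2861/990 / 6 = 2861/5940

2861/5940


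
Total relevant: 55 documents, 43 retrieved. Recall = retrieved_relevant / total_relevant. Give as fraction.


Recall = retrieved_relevant / total_relevant
= 43 / 55
= 43 / (43 + 12)
= 43/55

43/55


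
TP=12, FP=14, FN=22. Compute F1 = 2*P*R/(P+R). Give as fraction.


F1 = 2 * P * R / (P + R)
P = TP/(TP+FP) = 12/26 = 6/13
R = TP/(TP+FN) = 12/34 = 6/17
2 * P * R = 2 * 6/13 * 6/17 = 72/221
P + R = 6/13 + 6/17 = 180/221
F1 = 72/221 / 180/221 = 2/5

2/5


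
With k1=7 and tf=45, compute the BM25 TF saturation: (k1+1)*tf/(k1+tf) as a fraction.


BM25 TF component = (k1+1)*tf / (k1+tf)
k1 = 7, tf = 45
Numerator = (7+1)*45 = 360
Denominator = 7 + 45 = 52
= 360/52 = 90/13

90/13


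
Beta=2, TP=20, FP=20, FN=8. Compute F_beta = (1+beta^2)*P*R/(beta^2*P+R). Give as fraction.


P = TP/(TP+FP) = 20/40 = 1/2
R = TP/(TP+FN) = 20/28 = 5/7
beta^2 = 2^2 = 4
(1 + beta^2) = 5
Numerator = (1+beta^2)*P*R = 25/14
Denominator = beta^2*P + R = 2 + 5/7 = 19/7
F_beta = 25/38

25/38


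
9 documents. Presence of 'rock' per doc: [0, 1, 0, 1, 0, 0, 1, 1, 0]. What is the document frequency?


Checking each document for 'rock':
Doc 1: absent
Doc 2: present
Doc 3: absent
Doc 4: present
Doc 5: absent
Doc 6: absent
Doc 7: present
Doc 8: present
Doc 9: absent
df = sum of presences = 0 + 1 + 0 + 1 + 0 + 0 + 1 + 1 + 0 = 4

4


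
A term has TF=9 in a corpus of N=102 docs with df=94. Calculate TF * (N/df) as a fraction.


TF * (N/df)
= 9 * (102/94)
= 9 * 51/47
= 459/47

459/47


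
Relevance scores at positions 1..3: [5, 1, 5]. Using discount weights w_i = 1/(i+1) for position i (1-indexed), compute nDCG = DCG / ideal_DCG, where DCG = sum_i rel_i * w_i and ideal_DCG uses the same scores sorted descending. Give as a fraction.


Position discount weights w_i = 1/(i+1) for i=1..3:
Weights = [1/2, 1/3, 1/4]
Actual relevance: [5, 1, 5]
DCG = 5/2 + 1/3 + 5/4 = 49/12
Ideal relevance (sorted desc): [5, 5, 1]
Ideal DCG = 5/2 + 5/3 + 1/4 = 53/12
nDCG = DCG / ideal_DCG = 49/12 / 53/12 = 49/53

49/53


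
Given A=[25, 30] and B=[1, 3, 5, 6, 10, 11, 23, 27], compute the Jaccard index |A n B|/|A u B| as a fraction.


A intersect B = []
|A intersect B| = 0
A union B = [1, 3, 5, 6, 10, 11, 23, 25, 27, 30]
|A union B| = 10
Jaccard = 0/10 = 0

0


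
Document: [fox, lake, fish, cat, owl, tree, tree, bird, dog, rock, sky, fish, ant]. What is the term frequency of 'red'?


Document has 13 words
Scanning for 'red':
Term not found in document
Count = 0

0


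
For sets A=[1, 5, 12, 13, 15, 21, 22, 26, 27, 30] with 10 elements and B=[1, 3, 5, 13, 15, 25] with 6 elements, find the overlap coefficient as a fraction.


A intersect B = [1, 5, 13, 15]
|A intersect B| = 4
min(|A|, |B|) = min(10, 6) = 6
Overlap = 4 / 6 = 2/3

2/3


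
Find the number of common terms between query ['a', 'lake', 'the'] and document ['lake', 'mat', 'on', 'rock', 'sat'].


Query terms: ['a', 'lake', 'the']
Document terms: ['lake', 'mat', 'on', 'rock', 'sat']
Common terms: ['lake']
Overlap count = 1

1


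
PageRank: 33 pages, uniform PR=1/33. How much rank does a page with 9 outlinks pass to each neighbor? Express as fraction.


Initial PR = 1/33 = 1/33
Outlinks = 9
Contribution per link = PR / outlinks
= 1/33 / 9
= 1/297

1/297


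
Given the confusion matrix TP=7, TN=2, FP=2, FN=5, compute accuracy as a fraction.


Accuracy = (TP + TN) / (TP + TN + FP + FN)
TP + TN = 7 + 2 = 9
Total = 7 + 2 + 2 + 5 = 16
Accuracy = 9 / 16 = 9/16

9/16


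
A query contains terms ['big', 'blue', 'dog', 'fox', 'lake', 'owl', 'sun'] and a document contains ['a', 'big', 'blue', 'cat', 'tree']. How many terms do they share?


Query terms: ['big', 'blue', 'dog', 'fox', 'lake', 'owl', 'sun']
Document terms: ['a', 'big', 'blue', 'cat', 'tree']
Common terms: ['big', 'blue']
Overlap count = 2

2


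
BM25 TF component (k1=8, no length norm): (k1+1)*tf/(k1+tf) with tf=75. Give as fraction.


BM25 TF component = (k1+1)*tf / (k1+tf)
k1 = 8, tf = 75
Numerator = (8+1)*75 = 675
Denominator = 8 + 75 = 83
= 675/83 = 675/83

675/83


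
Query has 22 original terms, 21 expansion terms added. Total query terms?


Original terms: 22
Expansion terms: 21
Total = 22 + 21 = 43

43


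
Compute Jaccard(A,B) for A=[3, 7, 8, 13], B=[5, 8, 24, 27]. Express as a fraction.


A intersect B = [8]
|A intersect B| = 1
A union B = [3, 5, 7, 8, 13, 24, 27]
|A union B| = 7
Jaccard = 1/7 = 1/7

1/7


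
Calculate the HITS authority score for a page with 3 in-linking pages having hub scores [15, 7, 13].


Authority = sum of hub scores of in-linkers
In-link 1: hub score = 15
In-link 2: hub score = 7
In-link 3: hub score = 13
Authority = 15 + 7 + 13 = 35

35


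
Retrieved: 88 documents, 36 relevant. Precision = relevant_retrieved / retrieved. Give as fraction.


Precision = relevant_retrieved / total_retrieved
= 36 / 88
= 36 / (36 + 52)
= 9/22

9/22


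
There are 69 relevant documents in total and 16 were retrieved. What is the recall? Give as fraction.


Recall = retrieved_relevant / total_relevant
= 16 / 69
= 16 / (16 + 53)
= 16/69

16/69


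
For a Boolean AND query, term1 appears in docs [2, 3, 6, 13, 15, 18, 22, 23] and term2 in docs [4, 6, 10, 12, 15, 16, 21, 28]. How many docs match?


Boolean AND: find intersection of posting lists
term1 docs: [2, 3, 6, 13, 15, 18, 22, 23]
term2 docs: [4, 6, 10, 12, 15, 16, 21, 28]
Intersection: [6, 15]
|intersection| = 2

2


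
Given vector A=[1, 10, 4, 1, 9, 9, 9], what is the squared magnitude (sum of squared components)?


|A|^2 = sum of squared components
A[0]^2 = 1^2 = 1
A[1]^2 = 10^2 = 100
A[2]^2 = 4^2 = 16
A[3]^2 = 1^2 = 1
A[4]^2 = 9^2 = 81
A[5]^2 = 9^2 = 81
A[6]^2 = 9^2 = 81
Sum = 1 + 100 + 16 + 1 + 81 + 81 + 81 = 361

361


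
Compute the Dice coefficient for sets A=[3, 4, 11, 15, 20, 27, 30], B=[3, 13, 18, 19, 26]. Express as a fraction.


A intersect B = [3]
|A intersect B| = 1
|A| = 7, |B| = 5
Dice = 2*1 / (7+5)
= 2 / 12 = 1/6

1/6


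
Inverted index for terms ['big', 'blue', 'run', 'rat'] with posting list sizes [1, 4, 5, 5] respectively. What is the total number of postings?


Summing posting list sizes:
'big': 1 postings
'blue': 4 postings
'run': 5 postings
'rat': 5 postings
Total = 1 + 4 + 5 + 5 = 15

15


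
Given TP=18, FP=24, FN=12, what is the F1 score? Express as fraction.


F1 = 2 * P * R / (P + R)
P = TP/(TP+FP) = 18/42 = 3/7
R = TP/(TP+FN) = 18/30 = 3/5
2 * P * R = 2 * 3/7 * 3/5 = 18/35
P + R = 3/7 + 3/5 = 36/35
F1 = 18/35 / 36/35 = 1/2

1/2


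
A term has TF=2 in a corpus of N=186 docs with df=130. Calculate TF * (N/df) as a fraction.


TF * (N/df)
= 2 * (186/130)
= 2 * 93/65
= 186/65

186/65


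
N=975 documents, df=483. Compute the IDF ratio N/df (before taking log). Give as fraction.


IDF ratio = N / df
= 975 / 483
= 325/161

325/161


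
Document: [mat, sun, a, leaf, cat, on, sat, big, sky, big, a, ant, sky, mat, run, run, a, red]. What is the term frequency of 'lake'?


Document has 18 words
Scanning for 'lake':
Term not found in document
Count = 0

0


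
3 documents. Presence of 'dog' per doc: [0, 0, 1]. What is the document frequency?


Checking each document for 'dog':
Doc 1: absent
Doc 2: absent
Doc 3: present
df = sum of presences = 0 + 0 + 1 = 1

1


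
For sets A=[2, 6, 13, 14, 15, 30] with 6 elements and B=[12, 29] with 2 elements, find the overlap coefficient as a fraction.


A intersect B = []
|A intersect B| = 0
min(|A|, |B|) = min(6, 2) = 2
Overlap = 0 / 2 = 0

0


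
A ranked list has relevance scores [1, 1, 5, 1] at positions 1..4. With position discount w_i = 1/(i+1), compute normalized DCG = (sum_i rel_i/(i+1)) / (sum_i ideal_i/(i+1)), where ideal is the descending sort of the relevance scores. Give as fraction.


Position discount weights w_i = 1/(i+1) for i=1..4:
Weights = [1/2, 1/3, 1/4, 1/5]
Actual relevance: [1, 1, 5, 1]
DCG = 1/2 + 1/3 + 5/4 + 1/5 = 137/60
Ideal relevance (sorted desc): [5, 1, 1, 1]
Ideal DCG = 5/2 + 1/3 + 1/4 + 1/5 = 197/60
nDCG = DCG / ideal_DCG = 137/60 / 197/60 = 137/197

137/197


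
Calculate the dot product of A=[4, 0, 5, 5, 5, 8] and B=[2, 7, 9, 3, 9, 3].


Dot product = sum of element-wise products
A[0]*B[0] = 4*2 = 8
A[1]*B[1] = 0*7 = 0
A[2]*B[2] = 5*9 = 45
A[3]*B[3] = 5*3 = 15
A[4]*B[4] = 5*9 = 45
A[5]*B[5] = 8*3 = 24
Sum = 8 + 0 + 45 + 15 + 45 + 24 = 137

137


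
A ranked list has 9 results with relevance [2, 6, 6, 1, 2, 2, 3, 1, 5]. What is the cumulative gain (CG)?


Cumulative Gain = sum of relevance scores
Position 1: rel=2, running sum=2
Position 2: rel=6, running sum=8
Position 3: rel=6, running sum=14
Position 4: rel=1, running sum=15
Position 5: rel=2, running sum=17
Position 6: rel=2, running sum=19
Position 7: rel=3, running sum=22
Position 8: rel=1, running sum=23
Position 9: rel=5, running sum=28
CG = 28

28


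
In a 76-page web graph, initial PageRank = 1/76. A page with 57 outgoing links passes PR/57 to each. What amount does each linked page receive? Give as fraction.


Initial PR = 1/76 = 1/76
Outlinks = 57
Contribution per link = PR / outlinks
= 1/76 / 57
= 1/4332

1/4332


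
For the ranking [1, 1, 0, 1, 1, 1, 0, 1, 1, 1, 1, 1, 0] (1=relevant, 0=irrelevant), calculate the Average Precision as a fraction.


Computing P@k for each relevant position:
Position 1: relevant, P@1 = 1/1 = 1
Position 2: relevant, P@2 = 2/2 = 1
Position 3: not relevant
Position 4: relevant, P@4 = 3/4 = 3/4
Position 5: relevant, P@5 = 4/5 = 4/5
Position 6: relevant, P@6 = 5/6 = 5/6
Position 7: not relevant
Position 8: relevant, P@8 = 6/8 = 3/4
Position 9: relevant, P@9 = 7/9 = 7/9
Position 10: relevant, P@10 = 8/10 = 4/5
Position 11: relevant, P@11 = 9/11 = 9/11
Position 12: relevant, P@12 = 10/12 = 5/6
Position 13: not relevant
Sum of P@k = 1 + 1 + 3/4 + 4/5 + 5/6 + 3/4 + 7/9 + 4/5 + 9/11 + 5/6 = 8279/990
AP = 8279/990 / 10 = 8279/9900

8279/9900


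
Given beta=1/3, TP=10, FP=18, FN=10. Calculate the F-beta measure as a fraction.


P = TP/(TP+FP) = 10/28 = 5/14
R = TP/(TP+FN) = 10/20 = 1/2
beta^2 = 1/3^2 = 1/9
(1 + beta^2) = 10/9
Numerator = (1+beta^2)*P*R = 25/126
Denominator = beta^2*P + R = 5/126 + 1/2 = 34/63
F_beta = 25/68

25/68


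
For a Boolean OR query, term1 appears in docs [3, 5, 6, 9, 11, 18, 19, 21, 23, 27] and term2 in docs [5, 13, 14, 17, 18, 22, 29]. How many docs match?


Boolean OR: find union of posting lists
term1 docs: [3, 5, 6, 9, 11, 18, 19, 21, 23, 27]
term2 docs: [5, 13, 14, 17, 18, 22, 29]
Union: [3, 5, 6, 9, 11, 13, 14, 17, 18, 19, 21, 22, 23, 27, 29]
|union| = 15

15


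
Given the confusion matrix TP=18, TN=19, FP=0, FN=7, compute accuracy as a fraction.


Accuracy = (TP + TN) / (TP + TN + FP + FN)
TP + TN = 18 + 19 = 37
Total = 18 + 19 + 0 + 7 = 44
Accuracy = 37 / 44 = 37/44

37/44


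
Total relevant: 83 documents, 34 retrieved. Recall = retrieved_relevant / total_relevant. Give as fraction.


Recall = retrieved_relevant / total_relevant
= 34 / 83
= 34 / (34 + 49)
= 34/83

34/83


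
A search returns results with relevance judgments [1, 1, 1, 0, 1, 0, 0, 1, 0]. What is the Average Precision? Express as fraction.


Computing P@k for each relevant position:
Position 1: relevant, P@1 = 1/1 = 1
Position 2: relevant, P@2 = 2/2 = 1
Position 3: relevant, P@3 = 3/3 = 1
Position 4: not relevant
Position 5: relevant, P@5 = 4/5 = 4/5
Position 6: not relevant
Position 7: not relevant
Position 8: relevant, P@8 = 5/8 = 5/8
Position 9: not relevant
Sum of P@k = 1 + 1 + 1 + 4/5 + 5/8 = 177/40
AP = 177/40 / 5 = 177/200

177/200


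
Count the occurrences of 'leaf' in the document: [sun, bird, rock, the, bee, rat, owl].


Document has 7 words
Scanning for 'leaf':
Term not found in document
Count = 0

0


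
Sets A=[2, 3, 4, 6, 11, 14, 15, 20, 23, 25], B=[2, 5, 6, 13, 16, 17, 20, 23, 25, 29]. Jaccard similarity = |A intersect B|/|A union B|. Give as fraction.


A intersect B = [2, 6, 20, 23, 25]
|A intersect B| = 5
A union B = [2, 3, 4, 5, 6, 11, 13, 14, 15, 16, 17, 20, 23, 25, 29]
|A union B| = 15
Jaccard = 5/15 = 1/3

1/3


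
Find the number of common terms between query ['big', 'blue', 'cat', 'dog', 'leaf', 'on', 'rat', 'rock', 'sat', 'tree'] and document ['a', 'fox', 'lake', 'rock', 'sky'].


Query terms: ['big', 'blue', 'cat', 'dog', 'leaf', 'on', 'rat', 'rock', 'sat', 'tree']
Document terms: ['a', 'fox', 'lake', 'rock', 'sky']
Common terms: ['rock']
Overlap count = 1

1


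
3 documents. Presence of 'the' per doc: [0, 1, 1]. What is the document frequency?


Checking each document for 'the':
Doc 1: absent
Doc 2: present
Doc 3: present
df = sum of presences = 0 + 1 + 1 = 2

2


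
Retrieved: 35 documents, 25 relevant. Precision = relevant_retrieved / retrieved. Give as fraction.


Precision = relevant_retrieved / total_retrieved
= 25 / 35
= 25 / (25 + 10)
= 5/7

5/7


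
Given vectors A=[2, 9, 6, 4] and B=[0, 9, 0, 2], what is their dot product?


Dot product = sum of element-wise products
A[0]*B[0] = 2*0 = 0
A[1]*B[1] = 9*9 = 81
A[2]*B[2] = 6*0 = 0
A[3]*B[3] = 4*2 = 8
Sum = 0 + 81 + 0 + 8 = 89

89


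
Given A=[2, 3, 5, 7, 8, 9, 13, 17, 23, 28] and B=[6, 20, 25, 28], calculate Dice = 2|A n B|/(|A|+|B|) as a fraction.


A intersect B = [28]
|A intersect B| = 1
|A| = 10, |B| = 4
Dice = 2*1 / (10+4)
= 2 / 14 = 1/7

1/7


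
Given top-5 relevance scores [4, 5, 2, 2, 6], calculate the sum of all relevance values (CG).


Cumulative Gain = sum of relevance scores
Position 1: rel=4, running sum=4
Position 2: rel=5, running sum=9
Position 3: rel=2, running sum=11
Position 4: rel=2, running sum=13
Position 5: rel=6, running sum=19
CG = 19

19


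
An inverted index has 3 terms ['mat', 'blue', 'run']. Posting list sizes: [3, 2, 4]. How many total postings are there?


Summing posting list sizes:
'mat': 3 postings
'blue': 2 postings
'run': 4 postings
Total = 3 + 2 + 4 = 9

9


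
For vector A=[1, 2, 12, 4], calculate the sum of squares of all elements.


|A|^2 = sum of squared components
A[0]^2 = 1^2 = 1
A[1]^2 = 2^2 = 4
A[2]^2 = 12^2 = 144
A[3]^2 = 4^2 = 16
Sum = 1 + 4 + 144 + 16 = 165

165


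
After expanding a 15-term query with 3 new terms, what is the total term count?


Original terms: 15
Expansion terms: 3
Total = 15 + 3 = 18

18


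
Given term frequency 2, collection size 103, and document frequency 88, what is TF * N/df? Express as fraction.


TF * (N/df)
= 2 * (103/88)
= 2 * 103/88
= 103/44

103/44


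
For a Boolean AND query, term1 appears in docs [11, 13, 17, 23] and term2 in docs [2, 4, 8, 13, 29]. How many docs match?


Boolean AND: find intersection of posting lists
term1 docs: [11, 13, 17, 23]
term2 docs: [2, 4, 8, 13, 29]
Intersection: [13]
|intersection| = 1

1


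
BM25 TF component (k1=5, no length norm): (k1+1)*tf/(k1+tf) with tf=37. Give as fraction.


BM25 TF component = (k1+1)*tf / (k1+tf)
k1 = 5, tf = 37
Numerator = (5+1)*37 = 222
Denominator = 5 + 37 = 42
= 222/42 = 37/7

37/7


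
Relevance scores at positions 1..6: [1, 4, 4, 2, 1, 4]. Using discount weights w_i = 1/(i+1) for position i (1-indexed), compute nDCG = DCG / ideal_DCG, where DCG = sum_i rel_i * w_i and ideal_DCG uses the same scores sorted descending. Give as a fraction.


Position discount weights w_i = 1/(i+1) for i=1..6:
Weights = [1/2, 1/3, 1/4, 1/5, 1/6, 1/7]
Actual relevance: [1, 4, 4, 2, 1, 4]
DCG = 1/2 + 4/3 + 4/4 + 2/5 + 1/6 + 4/7 = 139/35
Ideal relevance (sorted desc): [4, 4, 4, 2, 1, 1]
Ideal DCG = 4/2 + 4/3 + 4/4 + 2/5 + 1/6 + 1/7 = 353/70
nDCG = DCG / ideal_DCG = 139/35 / 353/70 = 278/353

278/353


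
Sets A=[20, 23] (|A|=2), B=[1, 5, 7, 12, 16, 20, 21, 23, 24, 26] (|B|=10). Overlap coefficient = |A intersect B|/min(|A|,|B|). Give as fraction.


A intersect B = [20, 23]
|A intersect B| = 2
min(|A|, |B|) = min(2, 10) = 2
Overlap = 2 / 2 = 1

1


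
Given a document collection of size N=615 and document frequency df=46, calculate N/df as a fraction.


IDF ratio = N / df
= 615 / 46
= 615/46

615/46


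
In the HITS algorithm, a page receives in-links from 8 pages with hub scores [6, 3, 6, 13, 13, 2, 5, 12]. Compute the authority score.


Authority = sum of hub scores of in-linkers
In-link 1: hub score = 6
In-link 2: hub score = 3
In-link 3: hub score = 6
In-link 4: hub score = 13
In-link 5: hub score = 13
In-link 6: hub score = 2
In-link 7: hub score = 5
In-link 8: hub score = 12
Authority = 6 + 3 + 6 + 13 + 13 + 2 + 5 + 12 = 60

60


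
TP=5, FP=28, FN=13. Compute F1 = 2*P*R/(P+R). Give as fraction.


F1 = 2 * P * R / (P + R)
P = TP/(TP+FP) = 5/33 = 5/33
R = TP/(TP+FN) = 5/18 = 5/18
2 * P * R = 2 * 5/33 * 5/18 = 25/297
P + R = 5/33 + 5/18 = 85/198
F1 = 25/297 / 85/198 = 10/51

10/51


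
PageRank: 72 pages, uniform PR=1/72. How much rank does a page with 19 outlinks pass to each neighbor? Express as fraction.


Initial PR = 1/72 = 1/72
Outlinks = 19
Contribution per link = PR / outlinks
= 1/72 / 19
= 1/1368

1/1368


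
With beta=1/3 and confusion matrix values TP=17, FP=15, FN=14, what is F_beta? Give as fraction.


P = TP/(TP+FP) = 17/32 = 17/32
R = TP/(TP+FN) = 17/31 = 17/31
beta^2 = 1/3^2 = 1/9
(1 + beta^2) = 10/9
Numerator = (1+beta^2)*P*R = 1445/4464
Denominator = beta^2*P + R = 17/288 + 17/31 = 5423/8928
F_beta = 170/319

170/319


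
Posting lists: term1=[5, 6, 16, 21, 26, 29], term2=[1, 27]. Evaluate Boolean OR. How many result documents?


Boolean OR: find union of posting lists
term1 docs: [5, 6, 16, 21, 26, 29]
term2 docs: [1, 27]
Union: [1, 5, 6, 16, 21, 26, 27, 29]
|union| = 8

8


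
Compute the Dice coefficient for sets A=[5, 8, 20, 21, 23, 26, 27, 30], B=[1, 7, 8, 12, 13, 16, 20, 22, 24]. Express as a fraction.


A intersect B = [8, 20]
|A intersect B| = 2
|A| = 8, |B| = 9
Dice = 2*2 / (8+9)
= 4 / 17 = 4/17

4/17


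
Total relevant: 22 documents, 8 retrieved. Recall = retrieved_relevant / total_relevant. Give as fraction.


Recall = retrieved_relevant / total_relevant
= 8 / 22
= 8 / (8 + 14)
= 4/11

4/11


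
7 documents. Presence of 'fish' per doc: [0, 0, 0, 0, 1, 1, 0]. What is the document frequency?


Checking each document for 'fish':
Doc 1: absent
Doc 2: absent
Doc 3: absent
Doc 4: absent
Doc 5: present
Doc 6: present
Doc 7: absent
df = sum of presences = 0 + 0 + 0 + 0 + 1 + 1 + 0 = 2

2


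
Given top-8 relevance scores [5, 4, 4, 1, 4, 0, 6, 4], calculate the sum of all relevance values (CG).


Cumulative Gain = sum of relevance scores
Position 1: rel=5, running sum=5
Position 2: rel=4, running sum=9
Position 3: rel=4, running sum=13
Position 4: rel=1, running sum=14
Position 5: rel=4, running sum=18
Position 6: rel=0, running sum=18
Position 7: rel=6, running sum=24
Position 8: rel=4, running sum=28
CG = 28

28


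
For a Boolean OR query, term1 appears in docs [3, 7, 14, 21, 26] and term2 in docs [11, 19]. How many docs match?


Boolean OR: find union of posting lists
term1 docs: [3, 7, 14, 21, 26]
term2 docs: [11, 19]
Union: [3, 7, 11, 14, 19, 21, 26]
|union| = 7

7


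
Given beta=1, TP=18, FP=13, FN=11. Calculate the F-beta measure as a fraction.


P = TP/(TP+FP) = 18/31 = 18/31
R = TP/(TP+FN) = 18/29 = 18/29
beta^2 = 1^2 = 1
(1 + beta^2) = 2
Numerator = (1+beta^2)*P*R = 648/899
Denominator = beta^2*P + R = 18/31 + 18/29 = 1080/899
F_beta = 3/5

3/5


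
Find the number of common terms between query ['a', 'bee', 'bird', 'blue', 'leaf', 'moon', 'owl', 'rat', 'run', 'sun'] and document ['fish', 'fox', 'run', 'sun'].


Query terms: ['a', 'bee', 'bird', 'blue', 'leaf', 'moon', 'owl', 'rat', 'run', 'sun']
Document terms: ['fish', 'fox', 'run', 'sun']
Common terms: ['run', 'sun']
Overlap count = 2

2


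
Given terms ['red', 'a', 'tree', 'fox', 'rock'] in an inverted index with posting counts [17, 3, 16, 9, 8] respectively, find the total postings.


Summing posting list sizes:
'red': 17 postings
'a': 3 postings
'tree': 16 postings
'fox': 9 postings
'rock': 8 postings
Total = 17 + 3 + 16 + 9 + 8 = 53

53


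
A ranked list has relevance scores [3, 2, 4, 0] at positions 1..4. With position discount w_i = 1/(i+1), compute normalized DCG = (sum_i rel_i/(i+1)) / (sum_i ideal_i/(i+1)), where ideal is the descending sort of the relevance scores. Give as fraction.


Position discount weights w_i = 1/(i+1) for i=1..4:
Weights = [1/2, 1/3, 1/4, 1/5]
Actual relevance: [3, 2, 4, 0]
DCG = 3/2 + 2/3 + 4/4 + 0/5 = 19/6
Ideal relevance (sorted desc): [4, 3, 2, 0]
Ideal DCG = 4/2 + 3/3 + 2/4 + 0/5 = 7/2
nDCG = DCG / ideal_DCG = 19/6 / 7/2 = 19/21

19/21


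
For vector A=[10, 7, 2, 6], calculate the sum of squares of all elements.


|A|^2 = sum of squared components
A[0]^2 = 10^2 = 100
A[1]^2 = 7^2 = 49
A[2]^2 = 2^2 = 4
A[3]^2 = 6^2 = 36
Sum = 100 + 49 + 4 + 36 = 189

189


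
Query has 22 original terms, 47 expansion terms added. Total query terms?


Original terms: 22
Expansion terms: 47
Total = 22 + 47 = 69

69


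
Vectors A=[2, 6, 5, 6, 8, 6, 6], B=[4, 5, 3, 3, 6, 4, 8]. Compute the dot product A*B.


Dot product = sum of element-wise products
A[0]*B[0] = 2*4 = 8
A[1]*B[1] = 6*5 = 30
A[2]*B[2] = 5*3 = 15
A[3]*B[3] = 6*3 = 18
A[4]*B[4] = 8*6 = 48
A[5]*B[5] = 6*4 = 24
A[6]*B[6] = 6*8 = 48
Sum = 8 + 30 + 15 + 18 + 48 + 24 + 48 = 191

191


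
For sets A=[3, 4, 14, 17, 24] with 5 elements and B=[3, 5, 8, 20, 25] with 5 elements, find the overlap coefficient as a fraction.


A intersect B = [3]
|A intersect B| = 1
min(|A|, |B|) = min(5, 5) = 5
Overlap = 1 / 5 = 1/5

1/5


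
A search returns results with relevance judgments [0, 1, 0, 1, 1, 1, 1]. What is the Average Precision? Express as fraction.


Computing P@k for each relevant position:
Position 1: not relevant
Position 2: relevant, P@2 = 1/2 = 1/2
Position 3: not relevant
Position 4: relevant, P@4 = 2/4 = 1/2
Position 5: relevant, P@5 = 3/5 = 3/5
Position 6: relevant, P@6 = 4/6 = 2/3
Position 7: relevant, P@7 = 5/7 = 5/7
Sum of P@k = 1/2 + 1/2 + 3/5 + 2/3 + 5/7 = 313/105
AP = 313/105 / 5 = 313/525

313/525


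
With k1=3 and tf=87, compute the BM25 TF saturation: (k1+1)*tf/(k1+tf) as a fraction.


BM25 TF component = (k1+1)*tf / (k1+tf)
k1 = 3, tf = 87
Numerator = (3+1)*87 = 348
Denominator = 3 + 87 = 90
= 348/90 = 58/15

58/15


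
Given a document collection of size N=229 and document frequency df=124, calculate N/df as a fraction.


IDF ratio = N / df
= 229 / 124
= 229/124

229/124


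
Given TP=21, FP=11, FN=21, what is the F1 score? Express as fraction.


F1 = 2 * P * R / (P + R)
P = TP/(TP+FP) = 21/32 = 21/32
R = TP/(TP+FN) = 21/42 = 1/2
2 * P * R = 2 * 21/32 * 1/2 = 21/32
P + R = 21/32 + 1/2 = 37/32
F1 = 21/32 / 37/32 = 21/37

21/37


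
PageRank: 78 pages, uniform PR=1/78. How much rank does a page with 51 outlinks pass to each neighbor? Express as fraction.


Initial PR = 1/78 = 1/78
Outlinks = 51
Contribution per link = PR / outlinks
= 1/78 / 51
= 1/3978

1/3978


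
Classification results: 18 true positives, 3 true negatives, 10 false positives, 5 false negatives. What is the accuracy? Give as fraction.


Accuracy = (TP + TN) / (TP + TN + FP + FN)
TP + TN = 18 + 3 = 21
Total = 18 + 3 + 10 + 5 = 36
Accuracy = 21 / 36 = 7/12

7/12


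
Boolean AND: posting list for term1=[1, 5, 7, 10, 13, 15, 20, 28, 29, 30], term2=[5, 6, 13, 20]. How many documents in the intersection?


Boolean AND: find intersection of posting lists
term1 docs: [1, 5, 7, 10, 13, 15, 20, 28, 29, 30]
term2 docs: [5, 6, 13, 20]
Intersection: [5, 13, 20]
|intersection| = 3

3


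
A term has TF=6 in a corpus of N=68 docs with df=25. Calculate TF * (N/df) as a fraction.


TF * (N/df)
= 6 * (68/25)
= 6 * 68/25
= 408/25

408/25


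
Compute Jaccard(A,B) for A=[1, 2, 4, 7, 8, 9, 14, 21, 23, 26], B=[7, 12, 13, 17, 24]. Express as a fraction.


A intersect B = [7]
|A intersect B| = 1
A union B = [1, 2, 4, 7, 8, 9, 12, 13, 14, 17, 21, 23, 24, 26]
|A union B| = 14
Jaccard = 1/14 = 1/14

1/14


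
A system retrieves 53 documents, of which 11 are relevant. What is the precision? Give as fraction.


Precision = relevant_retrieved / total_retrieved
= 11 / 53
= 11 / (11 + 42)
= 11/53

11/53


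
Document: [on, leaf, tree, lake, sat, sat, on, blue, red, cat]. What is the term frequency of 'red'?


Document has 10 words
Scanning for 'red':
Found at positions: [8]
Count = 1

1


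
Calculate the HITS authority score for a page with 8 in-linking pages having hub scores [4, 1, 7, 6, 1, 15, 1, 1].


Authority = sum of hub scores of in-linkers
In-link 1: hub score = 4
In-link 2: hub score = 1
In-link 3: hub score = 7
In-link 4: hub score = 6
In-link 5: hub score = 1
In-link 6: hub score = 15
In-link 7: hub score = 1
In-link 8: hub score = 1
Authority = 4 + 1 + 7 + 6 + 1 + 15 + 1 + 1 = 36

36


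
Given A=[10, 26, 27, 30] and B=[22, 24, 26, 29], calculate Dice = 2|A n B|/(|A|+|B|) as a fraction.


A intersect B = [26]
|A intersect B| = 1
|A| = 4, |B| = 4
Dice = 2*1 / (4+4)
= 2 / 8 = 1/4

1/4


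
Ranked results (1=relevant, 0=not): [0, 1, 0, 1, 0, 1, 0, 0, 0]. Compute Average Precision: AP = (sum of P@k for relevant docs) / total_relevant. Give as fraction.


Computing P@k for each relevant position:
Position 1: not relevant
Position 2: relevant, P@2 = 1/2 = 1/2
Position 3: not relevant
Position 4: relevant, P@4 = 2/4 = 1/2
Position 5: not relevant
Position 6: relevant, P@6 = 3/6 = 1/2
Position 7: not relevant
Position 8: not relevant
Position 9: not relevant
Sum of P@k = 1/2 + 1/2 + 1/2 = 3/2
AP = 3/2 / 3 = 1/2

1/2


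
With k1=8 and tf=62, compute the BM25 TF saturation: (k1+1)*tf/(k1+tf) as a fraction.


BM25 TF component = (k1+1)*tf / (k1+tf)
k1 = 8, tf = 62
Numerator = (8+1)*62 = 558
Denominator = 8 + 62 = 70
= 558/70 = 279/35

279/35


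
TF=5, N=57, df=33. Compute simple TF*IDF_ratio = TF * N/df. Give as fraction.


TF * (N/df)
= 5 * (57/33)
= 5 * 19/11
= 95/11

95/11


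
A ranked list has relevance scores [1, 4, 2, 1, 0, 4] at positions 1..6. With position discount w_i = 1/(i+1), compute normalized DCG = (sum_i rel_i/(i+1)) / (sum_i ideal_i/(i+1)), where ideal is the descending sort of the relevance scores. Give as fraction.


Position discount weights w_i = 1/(i+1) for i=1..6:
Weights = [1/2, 1/3, 1/4, 1/5, 1/6, 1/7]
Actual relevance: [1, 4, 2, 1, 0, 4]
DCG = 1/2 + 4/3 + 2/4 + 1/5 + 0/6 + 4/7 = 326/105
Ideal relevance (sorted desc): [4, 4, 2, 1, 1, 0]
Ideal DCG = 4/2 + 4/3 + 2/4 + 1/5 + 1/6 + 0/7 = 21/5
nDCG = DCG / ideal_DCG = 326/105 / 21/5 = 326/441

326/441


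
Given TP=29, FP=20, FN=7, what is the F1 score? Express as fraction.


F1 = 2 * P * R / (P + R)
P = TP/(TP+FP) = 29/49 = 29/49
R = TP/(TP+FN) = 29/36 = 29/36
2 * P * R = 2 * 29/49 * 29/36 = 841/882
P + R = 29/49 + 29/36 = 2465/1764
F1 = 841/882 / 2465/1764 = 58/85

58/85


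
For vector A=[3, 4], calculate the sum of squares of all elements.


|A|^2 = sum of squared components
A[0]^2 = 3^2 = 9
A[1]^2 = 4^2 = 16
Sum = 9 + 16 = 25

25


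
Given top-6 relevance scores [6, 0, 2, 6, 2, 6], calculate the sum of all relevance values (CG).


Cumulative Gain = sum of relevance scores
Position 1: rel=6, running sum=6
Position 2: rel=0, running sum=6
Position 3: rel=2, running sum=8
Position 4: rel=6, running sum=14
Position 5: rel=2, running sum=16
Position 6: rel=6, running sum=22
CG = 22

22


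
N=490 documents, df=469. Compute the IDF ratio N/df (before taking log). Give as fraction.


IDF ratio = N / df
= 490 / 469
= 70/67

70/67


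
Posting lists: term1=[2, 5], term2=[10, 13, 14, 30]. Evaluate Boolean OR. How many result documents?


Boolean OR: find union of posting lists
term1 docs: [2, 5]
term2 docs: [10, 13, 14, 30]
Union: [2, 5, 10, 13, 14, 30]
|union| = 6

6


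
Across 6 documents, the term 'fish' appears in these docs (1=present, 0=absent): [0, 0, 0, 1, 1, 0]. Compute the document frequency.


Checking each document for 'fish':
Doc 1: absent
Doc 2: absent
Doc 3: absent
Doc 4: present
Doc 5: present
Doc 6: absent
df = sum of presences = 0 + 0 + 0 + 1 + 1 + 0 = 2

2


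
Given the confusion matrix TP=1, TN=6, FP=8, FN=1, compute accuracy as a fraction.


Accuracy = (TP + TN) / (TP + TN + FP + FN)
TP + TN = 1 + 6 = 7
Total = 1 + 6 + 8 + 1 = 16
Accuracy = 7 / 16 = 7/16

7/16


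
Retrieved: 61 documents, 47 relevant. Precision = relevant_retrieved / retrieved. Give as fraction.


Precision = relevant_retrieved / total_retrieved
= 47 / 61
= 47 / (47 + 14)
= 47/61

47/61


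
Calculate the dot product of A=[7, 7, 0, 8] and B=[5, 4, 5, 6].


Dot product = sum of element-wise products
A[0]*B[0] = 7*5 = 35
A[1]*B[1] = 7*4 = 28
A[2]*B[2] = 0*5 = 0
A[3]*B[3] = 8*6 = 48
Sum = 35 + 28 + 0 + 48 = 111

111


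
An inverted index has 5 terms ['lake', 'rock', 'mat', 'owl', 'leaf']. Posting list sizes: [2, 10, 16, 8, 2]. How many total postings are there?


Summing posting list sizes:
'lake': 2 postings
'rock': 10 postings
'mat': 16 postings
'owl': 8 postings
'leaf': 2 postings
Total = 2 + 10 + 16 + 8 + 2 = 38

38


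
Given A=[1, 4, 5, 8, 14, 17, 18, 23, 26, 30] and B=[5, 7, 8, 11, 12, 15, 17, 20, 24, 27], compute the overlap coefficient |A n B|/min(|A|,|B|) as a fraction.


A intersect B = [5, 8, 17]
|A intersect B| = 3
min(|A|, |B|) = min(10, 10) = 10
Overlap = 3 / 10 = 3/10

3/10


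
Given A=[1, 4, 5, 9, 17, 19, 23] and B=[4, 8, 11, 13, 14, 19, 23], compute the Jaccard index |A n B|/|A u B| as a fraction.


A intersect B = [4, 19, 23]
|A intersect B| = 3
A union B = [1, 4, 5, 8, 9, 11, 13, 14, 17, 19, 23]
|A union B| = 11
Jaccard = 3/11 = 3/11

3/11


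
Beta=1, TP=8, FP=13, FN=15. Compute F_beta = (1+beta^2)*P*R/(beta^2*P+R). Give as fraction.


P = TP/(TP+FP) = 8/21 = 8/21
R = TP/(TP+FN) = 8/23 = 8/23
beta^2 = 1^2 = 1
(1 + beta^2) = 2
Numerator = (1+beta^2)*P*R = 128/483
Denominator = beta^2*P + R = 8/21 + 8/23 = 352/483
F_beta = 4/11

4/11


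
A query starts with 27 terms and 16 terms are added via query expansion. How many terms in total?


Original terms: 27
Expansion terms: 16
Total = 27 + 16 = 43

43


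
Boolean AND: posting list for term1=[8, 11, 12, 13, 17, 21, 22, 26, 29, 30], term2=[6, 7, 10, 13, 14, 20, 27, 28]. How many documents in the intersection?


Boolean AND: find intersection of posting lists
term1 docs: [8, 11, 12, 13, 17, 21, 22, 26, 29, 30]
term2 docs: [6, 7, 10, 13, 14, 20, 27, 28]
Intersection: [13]
|intersection| = 1

1


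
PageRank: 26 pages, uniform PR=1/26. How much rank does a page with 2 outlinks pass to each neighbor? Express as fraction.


Initial PR = 1/26 = 1/26
Outlinks = 2
Contribution per link = PR / outlinks
= 1/26 / 2
= 1/52

1/52


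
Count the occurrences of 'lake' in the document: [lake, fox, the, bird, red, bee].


Document has 6 words
Scanning for 'lake':
Found at positions: [0]
Count = 1

1


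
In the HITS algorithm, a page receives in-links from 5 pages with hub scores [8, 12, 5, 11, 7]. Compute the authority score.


Authority = sum of hub scores of in-linkers
In-link 1: hub score = 8
In-link 2: hub score = 12
In-link 3: hub score = 5
In-link 4: hub score = 11
In-link 5: hub score = 7
Authority = 8 + 12 + 5 + 11 + 7 = 43

43


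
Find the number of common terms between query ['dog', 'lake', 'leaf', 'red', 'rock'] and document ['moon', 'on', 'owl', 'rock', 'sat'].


Query terms: ['dog', 'lake', 'leaf', 'red', 'rock']
Document terms: ['moon', 'on', 'owl', 'rock', 'sat']
Common terms: ['rock']
Overlap count = 1

1
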